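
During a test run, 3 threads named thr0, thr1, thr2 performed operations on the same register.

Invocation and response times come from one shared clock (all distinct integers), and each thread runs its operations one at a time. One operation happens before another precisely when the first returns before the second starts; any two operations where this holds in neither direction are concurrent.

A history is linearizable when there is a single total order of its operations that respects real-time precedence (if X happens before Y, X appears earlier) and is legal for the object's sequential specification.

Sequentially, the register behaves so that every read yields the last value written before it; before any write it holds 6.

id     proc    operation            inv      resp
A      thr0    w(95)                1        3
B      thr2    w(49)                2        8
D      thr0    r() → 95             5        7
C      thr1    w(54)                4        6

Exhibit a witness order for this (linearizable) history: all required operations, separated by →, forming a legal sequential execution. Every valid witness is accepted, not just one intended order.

after step 1 (A w(95)): value 95
after step 2 (D r() → 95): value 95
after step 3 (B w(49)): value 49
after step 4 (C w(54)): value 54

A → D → B → C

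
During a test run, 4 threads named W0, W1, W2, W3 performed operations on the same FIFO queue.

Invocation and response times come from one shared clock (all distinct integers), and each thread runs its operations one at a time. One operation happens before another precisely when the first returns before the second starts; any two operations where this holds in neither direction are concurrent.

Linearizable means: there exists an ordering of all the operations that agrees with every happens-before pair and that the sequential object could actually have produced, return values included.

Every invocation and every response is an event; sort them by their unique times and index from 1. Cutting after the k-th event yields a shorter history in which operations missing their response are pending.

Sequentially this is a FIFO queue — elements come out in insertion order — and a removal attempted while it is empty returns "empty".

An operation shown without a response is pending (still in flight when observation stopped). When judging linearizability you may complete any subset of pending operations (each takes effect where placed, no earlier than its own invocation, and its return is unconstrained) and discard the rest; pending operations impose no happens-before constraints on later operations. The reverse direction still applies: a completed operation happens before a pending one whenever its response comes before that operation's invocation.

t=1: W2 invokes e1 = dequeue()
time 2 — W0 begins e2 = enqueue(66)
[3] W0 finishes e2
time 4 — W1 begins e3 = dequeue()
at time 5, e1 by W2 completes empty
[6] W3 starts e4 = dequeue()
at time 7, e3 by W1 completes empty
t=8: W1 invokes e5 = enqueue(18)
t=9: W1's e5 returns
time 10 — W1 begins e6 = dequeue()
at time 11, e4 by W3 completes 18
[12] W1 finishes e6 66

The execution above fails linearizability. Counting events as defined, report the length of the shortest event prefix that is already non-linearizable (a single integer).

11

one valid order for events 1..10 is e1, e2, e4, e3, e5:
after step 1 (e1 dequeue() → empty): queue <>
after step 2 (e2 enqueue(66)): queue <66>
after step 3 (e4 dequeue() (pending, included)): queue <>
after step 4 (e3 dequeue() → empty): queue <>
after step 5 (e5 enqueue(18)): queue <18>
with event 11 included (e4 responding at time 11), all real-time-consistent orders fail
completion choices over the 1 pending operation (e6) were checked; none helps
e.g. e1, e2, e3, e4, e5 (pending dropped): illegal at step 3, since e3 dequeue() → empty cannot apply there
e.g. e1, e2, e3, e5, e4 (pending dropped): illegal at step 3, since e3 dequeue() → empty cannot apply there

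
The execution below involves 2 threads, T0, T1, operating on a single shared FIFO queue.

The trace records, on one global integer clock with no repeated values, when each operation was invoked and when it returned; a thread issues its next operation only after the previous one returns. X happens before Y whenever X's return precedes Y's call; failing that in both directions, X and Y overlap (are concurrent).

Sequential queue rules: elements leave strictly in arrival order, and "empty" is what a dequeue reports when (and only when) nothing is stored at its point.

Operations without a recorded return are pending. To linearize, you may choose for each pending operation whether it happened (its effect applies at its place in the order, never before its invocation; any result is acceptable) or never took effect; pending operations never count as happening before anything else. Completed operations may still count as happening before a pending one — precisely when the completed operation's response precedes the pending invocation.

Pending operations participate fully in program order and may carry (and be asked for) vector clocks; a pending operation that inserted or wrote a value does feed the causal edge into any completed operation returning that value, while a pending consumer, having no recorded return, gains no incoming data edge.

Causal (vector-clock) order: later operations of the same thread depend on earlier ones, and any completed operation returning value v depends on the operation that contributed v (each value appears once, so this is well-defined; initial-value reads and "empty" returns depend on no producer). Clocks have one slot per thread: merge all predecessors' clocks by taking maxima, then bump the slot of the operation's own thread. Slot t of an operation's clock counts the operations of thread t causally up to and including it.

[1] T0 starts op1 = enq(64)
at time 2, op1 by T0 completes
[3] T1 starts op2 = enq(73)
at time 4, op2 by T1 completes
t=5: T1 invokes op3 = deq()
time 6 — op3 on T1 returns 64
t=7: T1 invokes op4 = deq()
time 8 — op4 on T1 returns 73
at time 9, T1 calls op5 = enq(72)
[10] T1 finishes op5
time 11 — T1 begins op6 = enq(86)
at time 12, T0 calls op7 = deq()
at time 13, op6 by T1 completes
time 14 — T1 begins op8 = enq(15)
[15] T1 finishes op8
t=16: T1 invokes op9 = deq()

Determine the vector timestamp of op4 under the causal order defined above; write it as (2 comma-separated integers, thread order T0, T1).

(1, 3)

invoked at 3, op2 has no predecessors; its own T1 bump gives (0, 1)
invoked at 1, op1 has no predecessors; its own T0 bump gives (1, 0)
merge at op7 (invoked 12): VC(op1)=(1, 0), own-thread bump on T0 → (2, 0)
merge at op3 (invoked 5): VC(op1)=(1, 0), VC(op2)=(0, 1), own-thread bump on T1 → (1, 2)
merge at op4 (invoked 7): VC(op2)=(0, 1), VC(op3)=(1, 2), own-thread bump on T1 → (1, 3)
merge at op5 (invoked 9): VC(op4)=(1, 3), own-thread bump on T1 → (1, 4)
merge at op6 (invoked 11): VC(op5)=(1, 4), own-thread bump on T1 → (1, 5)
merge at op8 (invoked 14): VC(op6)=(1, 5), own-thread bump on T1 → (1, 6)
merge at op9 (invoked 16): VC(op8)=(1, 6), own-thread bump on T1 → (1, 7)
target: VC(op4) = (1, 3)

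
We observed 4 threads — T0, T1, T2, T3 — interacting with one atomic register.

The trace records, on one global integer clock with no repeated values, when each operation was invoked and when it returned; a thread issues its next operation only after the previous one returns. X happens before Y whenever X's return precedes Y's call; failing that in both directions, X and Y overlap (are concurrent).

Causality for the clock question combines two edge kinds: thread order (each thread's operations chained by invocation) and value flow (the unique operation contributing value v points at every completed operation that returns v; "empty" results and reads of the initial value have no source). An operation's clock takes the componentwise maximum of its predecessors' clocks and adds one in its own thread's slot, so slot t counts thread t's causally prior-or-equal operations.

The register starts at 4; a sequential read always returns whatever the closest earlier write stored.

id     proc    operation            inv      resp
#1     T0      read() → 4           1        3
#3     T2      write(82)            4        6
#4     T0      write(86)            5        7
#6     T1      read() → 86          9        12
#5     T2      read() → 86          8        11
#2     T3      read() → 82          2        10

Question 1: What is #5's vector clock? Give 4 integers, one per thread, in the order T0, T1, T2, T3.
VC(#3, invoked at 4): no causal predecessors; +1 on T2 → (0, 0, 1, 0)
VC(#1, invoked at 1): no causal predecessors; +1 on T0 → (1, 0, 0, 0)
VC(#2, invoked at 2): max of VC(#3)=(0, 0, 1, 0), then +1 on thread T3 → (0, 0, 1, 1)
VC(#4, invoked at 5): max of VC(#1)=(1, 0, 0, 0), then +1 on thread T0 → (2, 0, 0, 0)
VC(#6, invoked at 9): max of VC(#4)=(2, 0, 0, 0), then +1 on thread T1 → (2, 1, 0, 0)
VC(#5, invoked at 8): max of VC(#3)=(0, 0, 1, 0), VC(#4)=(2, 0, 0, 0), then +1 on thread T2 → (2, 0, 2, 0)
target: VC(#5) = (2, 0, 2, 0)

(2, 0, 2, 0)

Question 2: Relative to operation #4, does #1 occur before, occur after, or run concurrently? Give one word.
#1 spans [1,3], #4 spans [5,7]
resp(#1)=3 < inv(#4)=5

before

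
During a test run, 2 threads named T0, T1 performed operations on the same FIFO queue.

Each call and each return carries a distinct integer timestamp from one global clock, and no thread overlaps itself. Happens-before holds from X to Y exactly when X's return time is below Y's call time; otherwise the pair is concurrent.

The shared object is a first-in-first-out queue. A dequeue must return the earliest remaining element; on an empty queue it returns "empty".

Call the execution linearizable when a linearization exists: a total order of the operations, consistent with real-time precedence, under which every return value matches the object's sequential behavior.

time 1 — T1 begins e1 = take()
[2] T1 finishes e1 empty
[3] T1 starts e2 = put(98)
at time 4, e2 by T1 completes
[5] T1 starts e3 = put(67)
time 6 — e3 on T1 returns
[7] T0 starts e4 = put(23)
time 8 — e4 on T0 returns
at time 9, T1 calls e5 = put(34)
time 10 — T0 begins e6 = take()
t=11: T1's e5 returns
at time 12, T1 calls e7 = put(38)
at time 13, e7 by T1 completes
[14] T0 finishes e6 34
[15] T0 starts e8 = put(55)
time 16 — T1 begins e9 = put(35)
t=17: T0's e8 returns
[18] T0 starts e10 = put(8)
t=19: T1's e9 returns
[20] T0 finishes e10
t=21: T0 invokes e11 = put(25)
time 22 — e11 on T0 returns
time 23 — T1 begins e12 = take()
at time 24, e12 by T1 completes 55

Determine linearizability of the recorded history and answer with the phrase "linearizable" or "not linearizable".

not linearizable

prefix check: 1..13 passes, 1..14 fails once e6's time-14 response joins
7 completed operations, 3 real-time-consistent orders — every FIFO queue replay fails
e.g. e1, e2, e3, e4, e5, e6, e7: illegal at step 6, since e6 take() → 34 cannot apply there
e.g. e1, e2, e3, e4, e5, e7, e6: illegal at step 7, since e6 take() → 34 cannot apply there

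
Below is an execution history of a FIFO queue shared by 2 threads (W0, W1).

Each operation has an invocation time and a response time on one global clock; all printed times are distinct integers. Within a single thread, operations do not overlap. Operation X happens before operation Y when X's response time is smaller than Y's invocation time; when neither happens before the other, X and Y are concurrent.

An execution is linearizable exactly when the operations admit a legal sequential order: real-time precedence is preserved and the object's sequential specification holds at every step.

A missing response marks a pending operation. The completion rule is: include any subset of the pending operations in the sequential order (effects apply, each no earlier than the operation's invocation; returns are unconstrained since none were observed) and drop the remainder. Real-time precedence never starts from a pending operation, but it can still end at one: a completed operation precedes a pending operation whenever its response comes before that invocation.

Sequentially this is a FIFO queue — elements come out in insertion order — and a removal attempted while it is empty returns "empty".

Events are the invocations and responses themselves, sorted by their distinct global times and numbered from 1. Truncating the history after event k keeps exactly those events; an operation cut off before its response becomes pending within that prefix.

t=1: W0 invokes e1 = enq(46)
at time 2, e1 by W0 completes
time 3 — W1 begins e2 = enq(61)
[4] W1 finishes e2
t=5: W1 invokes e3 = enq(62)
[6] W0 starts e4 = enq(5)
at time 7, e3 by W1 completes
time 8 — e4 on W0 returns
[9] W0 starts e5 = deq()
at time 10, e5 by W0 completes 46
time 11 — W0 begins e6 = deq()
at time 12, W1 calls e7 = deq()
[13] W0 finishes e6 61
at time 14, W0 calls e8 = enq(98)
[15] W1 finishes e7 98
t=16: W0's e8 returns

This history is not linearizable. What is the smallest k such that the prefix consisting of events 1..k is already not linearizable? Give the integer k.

15

one valid order for events 1..14 is e1, e2, e3, e4, e5, e6:
after step 1 (e1 enq(46)): queue <46>
after step 2 (e2 enq(61)): queue <46,61>
after step 3 (e3 enq(62)): queue <46,61,62>
after step 4 (e4 enq(5)): queue <46,61,62,5>
after step 5 (e5 deq() → 46): queue <61,62,5>
after step 6 (e6 deq() → 61): queue <62,5>
with event 15 included (e7 responding at time 15), all real-time-consistent orders fail
no completion choice of the 1 pending operation (e8) rescues it — every subset was tried
one such order, e1, e2, e3, e4, e5, e6, e7 (pending dropped), breaks at step 7 where e7 deq() → 98 is illegal
one such order, e1, e2, e3, e4, e5, e7, e6 (pending dropped), breaks at step 6 where e7 deq() → 98 is illegal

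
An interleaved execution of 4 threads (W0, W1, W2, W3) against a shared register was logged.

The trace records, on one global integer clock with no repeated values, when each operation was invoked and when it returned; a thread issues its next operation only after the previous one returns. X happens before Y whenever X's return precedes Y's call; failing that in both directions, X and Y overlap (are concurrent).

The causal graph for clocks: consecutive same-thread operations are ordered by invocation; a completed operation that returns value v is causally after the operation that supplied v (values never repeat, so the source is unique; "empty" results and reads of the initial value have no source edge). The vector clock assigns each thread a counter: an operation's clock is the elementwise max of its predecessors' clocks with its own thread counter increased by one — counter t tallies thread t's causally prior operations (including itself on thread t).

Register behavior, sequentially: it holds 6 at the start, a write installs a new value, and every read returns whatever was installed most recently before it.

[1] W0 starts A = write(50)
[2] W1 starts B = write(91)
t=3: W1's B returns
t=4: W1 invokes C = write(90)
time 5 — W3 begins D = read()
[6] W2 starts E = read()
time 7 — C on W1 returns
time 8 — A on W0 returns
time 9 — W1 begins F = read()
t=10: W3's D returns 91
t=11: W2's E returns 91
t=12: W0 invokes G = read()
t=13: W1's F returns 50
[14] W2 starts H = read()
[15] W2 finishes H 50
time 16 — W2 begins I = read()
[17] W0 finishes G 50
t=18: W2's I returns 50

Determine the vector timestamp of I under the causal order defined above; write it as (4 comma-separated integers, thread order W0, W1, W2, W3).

(1, 1, 3, 0)

B (invocation 2): nothing precedes it; W1's component alone gives (0, 1, 0, 0)
A (invocation 1): nothing precedes it; W0's component alone gives (1, 0, 0, 0)
VC(D, invoked at 5): max of VC(B)=(0, 1, 0, 0), then +1 on thread W3 → (0, 1, 0, 1)
VC(E, invoked at 6): max of VC(B)=(0, 1, 0, 0), then +1 on thread W2 → (0, 1, 1, 0)
VC(C, invoked at 4): max of VC(B)=(0, 1, 0, 0), then +1 on thread W1 → (0, 2, 0, 0)
VC(G, invoked at 12): max of VC(A)=(1, 0, 0, 0), then +1 on thread W0 → (2, 0, 0, 0)
VC(H, invoked at 14): max of VC(A)=(1, 0, 0, 0), VC(E)=(0, 1, 1, 0), then +1 on thread W2 → (1, 1, 2, 0)
VC(F, invoked at 9): max of VC(A)=(1, 0, 0, 0), VC(C)=(0, 2, 0, 0), then +1 on thread W1 → (1, 3, 0, 0)
VC(I, invoked at 16): max of VC(A)=(1, 0, 0, 0), VC(H)=(1, 1, 2, 0), then +1 on thread W2 → (1, 1, 3, 0)
target: VC(I) = (1, 1, 3, 0)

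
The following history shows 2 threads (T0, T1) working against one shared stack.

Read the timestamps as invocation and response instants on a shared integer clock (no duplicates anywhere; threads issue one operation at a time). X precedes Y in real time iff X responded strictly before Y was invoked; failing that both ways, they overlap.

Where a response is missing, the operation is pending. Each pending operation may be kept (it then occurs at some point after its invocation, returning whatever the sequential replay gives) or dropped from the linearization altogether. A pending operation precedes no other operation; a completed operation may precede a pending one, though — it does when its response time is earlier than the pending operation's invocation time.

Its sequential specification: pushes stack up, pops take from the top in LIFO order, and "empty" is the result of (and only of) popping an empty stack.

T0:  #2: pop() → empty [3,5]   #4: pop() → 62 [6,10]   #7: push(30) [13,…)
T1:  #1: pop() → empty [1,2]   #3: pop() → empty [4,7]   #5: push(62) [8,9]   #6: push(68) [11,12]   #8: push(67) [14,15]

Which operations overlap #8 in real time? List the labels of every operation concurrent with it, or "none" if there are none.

#8 spans [14,15]: anything still running between times 14 and 15 counts as concurrent
#1 [1,2]: before
#2 [3,5]: before
#3 [4,7]: before
#4 [6,10]: before
#5 [8,9]: before
#6 [11,12]: before
#7 [13,…): concurrent

#7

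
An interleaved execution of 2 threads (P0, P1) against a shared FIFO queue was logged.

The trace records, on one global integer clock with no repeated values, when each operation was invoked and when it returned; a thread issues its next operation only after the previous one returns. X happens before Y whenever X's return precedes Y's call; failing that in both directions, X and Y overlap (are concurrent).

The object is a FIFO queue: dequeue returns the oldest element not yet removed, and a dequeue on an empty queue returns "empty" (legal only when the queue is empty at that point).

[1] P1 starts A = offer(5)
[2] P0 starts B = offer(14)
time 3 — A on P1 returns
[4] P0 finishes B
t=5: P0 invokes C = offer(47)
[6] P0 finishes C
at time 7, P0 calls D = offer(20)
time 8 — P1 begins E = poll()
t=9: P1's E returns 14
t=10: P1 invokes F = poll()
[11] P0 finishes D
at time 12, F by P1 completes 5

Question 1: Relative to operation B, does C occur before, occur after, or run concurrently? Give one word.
after

C spans [5,6], B spans [2,4]
resp(B)=4 < inv(C)=5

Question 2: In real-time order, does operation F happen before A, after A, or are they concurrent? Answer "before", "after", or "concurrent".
after

F spans [10,12], A spans [1,3]
resp(A)=3 < inv(F)=10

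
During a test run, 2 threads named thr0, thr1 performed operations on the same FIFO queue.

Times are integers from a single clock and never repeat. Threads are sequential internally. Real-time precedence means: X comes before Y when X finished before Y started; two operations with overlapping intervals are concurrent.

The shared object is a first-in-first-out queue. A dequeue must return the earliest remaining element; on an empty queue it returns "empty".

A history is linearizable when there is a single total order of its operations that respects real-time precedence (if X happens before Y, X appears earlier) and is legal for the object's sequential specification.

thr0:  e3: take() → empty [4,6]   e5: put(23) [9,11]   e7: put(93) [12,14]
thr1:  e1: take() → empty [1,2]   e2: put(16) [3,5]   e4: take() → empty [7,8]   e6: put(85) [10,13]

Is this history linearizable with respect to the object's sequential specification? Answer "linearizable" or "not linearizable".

cut after 7 events: linearizable; cut after 8 events (e4 responds, time 8): not linearizable
real-time-consistent orders of the 4 completed operations: 2 — all fail the FIFO queue replay
take e1, e2, e3, e4: step 3 already fails, because e3 take() → empty cannot occur there
take e1, e3, e2, e4: step 4 already fails, because e4 take() → empty cannot occur there

not linearizable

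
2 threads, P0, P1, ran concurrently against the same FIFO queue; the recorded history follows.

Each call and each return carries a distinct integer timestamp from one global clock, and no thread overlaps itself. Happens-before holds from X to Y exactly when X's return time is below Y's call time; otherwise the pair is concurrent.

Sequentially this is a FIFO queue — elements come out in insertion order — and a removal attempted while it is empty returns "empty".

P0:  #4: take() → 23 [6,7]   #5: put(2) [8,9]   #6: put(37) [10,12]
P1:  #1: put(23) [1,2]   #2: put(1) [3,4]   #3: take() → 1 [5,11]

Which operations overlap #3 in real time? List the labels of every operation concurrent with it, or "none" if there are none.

#4, #5, #6

#3 runs from 5 to 11; window-overlapping ops are concurrent
#1 [1,2]: before
#2 [3,4]: before
#4 [6,7]: concurrent
#5 [8,9]: concurrent
#6 [10,12]: concurrent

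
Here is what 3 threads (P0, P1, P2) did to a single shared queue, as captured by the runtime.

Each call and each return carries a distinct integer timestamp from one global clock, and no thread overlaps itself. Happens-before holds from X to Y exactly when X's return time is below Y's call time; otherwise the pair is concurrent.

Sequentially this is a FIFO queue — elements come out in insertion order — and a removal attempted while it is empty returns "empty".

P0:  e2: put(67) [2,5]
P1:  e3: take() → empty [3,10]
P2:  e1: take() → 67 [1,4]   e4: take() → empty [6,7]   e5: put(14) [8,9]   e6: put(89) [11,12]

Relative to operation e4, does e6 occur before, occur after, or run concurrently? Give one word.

after

e6 spans [11,12], e4 spans [6,7]
resp(e4)=7 < inv(e6)=11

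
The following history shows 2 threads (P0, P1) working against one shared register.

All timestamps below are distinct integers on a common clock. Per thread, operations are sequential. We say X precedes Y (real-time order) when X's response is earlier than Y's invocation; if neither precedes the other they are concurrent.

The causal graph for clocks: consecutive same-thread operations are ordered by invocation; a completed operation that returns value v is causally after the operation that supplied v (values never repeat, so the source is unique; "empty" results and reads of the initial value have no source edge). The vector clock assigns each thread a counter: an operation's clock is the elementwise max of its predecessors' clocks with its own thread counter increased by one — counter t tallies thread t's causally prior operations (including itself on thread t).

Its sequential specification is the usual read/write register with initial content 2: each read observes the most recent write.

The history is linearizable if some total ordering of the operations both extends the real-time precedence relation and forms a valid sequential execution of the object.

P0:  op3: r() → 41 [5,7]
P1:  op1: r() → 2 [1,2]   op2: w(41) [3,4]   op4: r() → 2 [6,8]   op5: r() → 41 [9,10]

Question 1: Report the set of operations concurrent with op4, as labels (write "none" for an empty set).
op3

op4 runs from 6 to 8; window-overlapping ops are concurrent
op1 [1,2]: before
op2 [3,4]: before
op3 [5,7]: concurrent
op5 [9,10]: after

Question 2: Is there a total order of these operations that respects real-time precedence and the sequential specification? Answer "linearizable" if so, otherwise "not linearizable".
not linearizable

already the first 8 events (up to op4's response at time 8) admit no linearization; the first 7 still do
all 2 real-time-respecting orders fail — 4 completed register operations, no legal replay
one such order, op1, op2, op3, op4, breaks at step 4 where op4 r() → 2 is illegal
one such order, op1, op2, op4, op3, breaks at step 3 where op4 r() → 2 is illegal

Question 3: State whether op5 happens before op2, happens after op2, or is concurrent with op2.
after

op5 spans [9,10], op2 spans [3,4]
resp(op2)=4 < inv(op5)=9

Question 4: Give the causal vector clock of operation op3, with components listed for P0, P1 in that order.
(1, 2)

op1 (invocation 1): nothing precedes it; P1's component alone gives (0, 1)
invoked at 3, op2 merges VC(op1)=(0, 1) and bumps P1's slot → (0, 2)
invoked at 6, op4 merges VC(op2)=(0, 2) and bumps P1's slot → (0, 3)
invoked at 5, op3 merges VC(op2)=(0, 2) and bumps P0's slot → (1, 2)
invoked at 9, op5 merges VC(op2)=(0, 2), VC(op4)=(0, 3) and bumps P1's slot → (0, 4)
target: VC(op3) = (1, 2)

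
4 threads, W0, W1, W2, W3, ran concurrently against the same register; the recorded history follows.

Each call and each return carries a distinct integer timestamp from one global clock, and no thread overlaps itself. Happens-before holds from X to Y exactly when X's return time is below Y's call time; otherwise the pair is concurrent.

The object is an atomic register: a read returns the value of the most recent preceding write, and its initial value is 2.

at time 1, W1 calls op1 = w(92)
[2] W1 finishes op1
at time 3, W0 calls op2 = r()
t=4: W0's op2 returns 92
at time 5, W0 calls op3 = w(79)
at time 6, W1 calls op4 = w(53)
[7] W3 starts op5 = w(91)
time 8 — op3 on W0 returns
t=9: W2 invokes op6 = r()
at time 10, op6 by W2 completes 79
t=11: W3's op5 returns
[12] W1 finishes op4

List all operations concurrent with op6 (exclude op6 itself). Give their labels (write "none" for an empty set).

op6 runs from 9 to 10; window-overlapping ops are concurrent
op1 [1,2]: before
op2 [3,4]: before
op3 [5,8]: before
op4 [6,12]: concurrent
op5 [7,11]: concurrent

op4, op5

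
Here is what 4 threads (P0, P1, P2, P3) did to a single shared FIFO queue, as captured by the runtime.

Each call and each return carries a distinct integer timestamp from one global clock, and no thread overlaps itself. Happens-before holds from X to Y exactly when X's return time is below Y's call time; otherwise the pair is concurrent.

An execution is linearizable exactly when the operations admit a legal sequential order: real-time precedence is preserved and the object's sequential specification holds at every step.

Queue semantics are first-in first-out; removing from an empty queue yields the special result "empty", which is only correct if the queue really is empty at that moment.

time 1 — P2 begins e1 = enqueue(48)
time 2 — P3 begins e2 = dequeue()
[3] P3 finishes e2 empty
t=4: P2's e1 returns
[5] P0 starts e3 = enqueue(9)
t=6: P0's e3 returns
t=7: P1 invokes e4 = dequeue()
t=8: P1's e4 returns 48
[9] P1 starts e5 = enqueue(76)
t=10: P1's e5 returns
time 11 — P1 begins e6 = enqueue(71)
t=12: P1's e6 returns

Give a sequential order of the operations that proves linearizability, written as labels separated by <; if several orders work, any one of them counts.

step 1: e2 dequeue() → empty — queue <>
step 2: e1 enqueue(48) — queue <48>
step 3: e3 enqueue(9) — queue <48,9>
step 4: e4 dequeue() → 48 — queue <9>
step 5: e5 enqueue(76) — queue <9,76>
step 6: e6 enqueue(71) — queue <9,76,71>

e2 < e1 < e3 < e4 < e5 < e6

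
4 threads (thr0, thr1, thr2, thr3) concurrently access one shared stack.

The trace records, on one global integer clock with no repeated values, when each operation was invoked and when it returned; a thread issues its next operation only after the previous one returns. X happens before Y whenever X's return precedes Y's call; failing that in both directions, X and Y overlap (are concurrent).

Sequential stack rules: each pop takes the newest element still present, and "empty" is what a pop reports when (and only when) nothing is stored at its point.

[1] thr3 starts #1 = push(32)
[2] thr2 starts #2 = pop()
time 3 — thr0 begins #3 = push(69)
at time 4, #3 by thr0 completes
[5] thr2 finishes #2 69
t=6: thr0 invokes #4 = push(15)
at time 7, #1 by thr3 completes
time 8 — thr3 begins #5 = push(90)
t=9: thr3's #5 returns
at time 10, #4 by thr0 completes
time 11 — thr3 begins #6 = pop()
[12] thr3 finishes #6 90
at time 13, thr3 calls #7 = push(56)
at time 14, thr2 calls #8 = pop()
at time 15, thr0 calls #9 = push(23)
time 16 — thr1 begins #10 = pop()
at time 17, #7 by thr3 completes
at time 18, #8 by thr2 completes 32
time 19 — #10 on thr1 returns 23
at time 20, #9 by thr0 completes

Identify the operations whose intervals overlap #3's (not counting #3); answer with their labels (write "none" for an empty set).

concurrent with #3 ([3,4]): every op whose interval crosses 3..4
#1 [1,7]: concurrent
#2 [2,5]: concurrent
#4 [6,10]: after
#5 [8,9]: after
#6 [11,12]: after
#7 [13,17]: after
#8 [14,18]: after
#9 [15,20]: after
#10 [16,19]: after

#1, #2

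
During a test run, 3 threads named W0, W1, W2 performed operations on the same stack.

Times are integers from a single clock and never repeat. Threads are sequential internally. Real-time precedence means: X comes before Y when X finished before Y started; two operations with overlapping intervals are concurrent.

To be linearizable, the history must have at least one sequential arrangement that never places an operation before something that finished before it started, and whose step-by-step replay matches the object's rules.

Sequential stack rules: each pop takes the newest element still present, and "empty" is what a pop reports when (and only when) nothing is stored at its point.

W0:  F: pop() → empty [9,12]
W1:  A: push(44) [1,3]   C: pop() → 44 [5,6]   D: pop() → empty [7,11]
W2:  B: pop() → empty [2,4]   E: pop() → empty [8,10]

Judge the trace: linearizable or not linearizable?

linearizable

one valid linearization: B, A, C, D, E, F
after step 1 (B pop() → empty): stack <>
after step 2 (A push(44)): stack <44>
after step 3 (C pop() → 44): stack <>
after step 4 (D pop() → empty): stack <>
after step 5 (E pop() → empty): stack <>
after step 6 (F pop() → empty): stack <>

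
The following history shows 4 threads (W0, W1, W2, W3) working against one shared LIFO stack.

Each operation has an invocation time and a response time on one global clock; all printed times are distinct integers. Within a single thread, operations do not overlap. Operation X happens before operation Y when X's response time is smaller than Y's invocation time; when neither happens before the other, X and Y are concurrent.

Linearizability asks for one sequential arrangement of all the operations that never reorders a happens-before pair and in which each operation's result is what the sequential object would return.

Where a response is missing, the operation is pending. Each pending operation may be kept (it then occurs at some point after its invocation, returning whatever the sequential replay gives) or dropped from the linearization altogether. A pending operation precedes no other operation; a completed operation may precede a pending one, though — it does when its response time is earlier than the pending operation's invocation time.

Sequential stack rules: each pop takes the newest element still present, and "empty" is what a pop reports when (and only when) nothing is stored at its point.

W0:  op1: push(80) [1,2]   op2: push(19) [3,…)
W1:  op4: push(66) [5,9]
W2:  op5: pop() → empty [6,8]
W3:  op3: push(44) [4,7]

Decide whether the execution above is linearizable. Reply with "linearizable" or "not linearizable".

not linearizable

cut after 7 events: linearizable; cut after 8 events (op5 responds, time 8): not linearizable
all 2 real-time-respecting orders fail — 3 completed LIFO stack operations, no legal replay
including or dropping the 2 pending operations (op2, op4) in any combination fails
for example op1, op3, op5 (pending dropped) fails at step 3: op5 pop() → empty is not legal there
for example op1, op5, op3 (pending dropped) fails at step 2: op5 pop() → empty is not legal there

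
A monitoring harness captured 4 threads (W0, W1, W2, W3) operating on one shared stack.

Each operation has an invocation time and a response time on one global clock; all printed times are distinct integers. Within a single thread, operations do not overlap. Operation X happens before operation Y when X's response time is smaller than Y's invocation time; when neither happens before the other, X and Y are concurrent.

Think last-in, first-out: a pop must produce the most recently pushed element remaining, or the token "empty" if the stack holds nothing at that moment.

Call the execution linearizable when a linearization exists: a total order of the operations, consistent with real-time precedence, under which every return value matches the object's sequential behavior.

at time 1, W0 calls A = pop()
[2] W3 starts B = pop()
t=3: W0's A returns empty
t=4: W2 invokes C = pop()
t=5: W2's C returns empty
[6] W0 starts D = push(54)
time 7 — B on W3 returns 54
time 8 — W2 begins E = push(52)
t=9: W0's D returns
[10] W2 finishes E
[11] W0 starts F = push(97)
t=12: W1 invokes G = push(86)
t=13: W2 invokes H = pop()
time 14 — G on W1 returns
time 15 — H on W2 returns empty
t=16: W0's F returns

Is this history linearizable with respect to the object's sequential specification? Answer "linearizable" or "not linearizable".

not linearizable

cut after 14 events: linearizable; cut after 15 events (H responds, time 15): not linearizable
14 orders of the 7 completed stack ops respect real time; none is legal
no completion choice of the 1 pending operation (F) rescues it — every subset was tried
e.g. A, B, C, D, E, G, H (pending dropped): illegal at step 2, since B pop() → 54 cannot apply there
e.g. A, B, C, D, E, H, G (pending dropped): illegal at step 2, since B pop() → 54 cannot apply there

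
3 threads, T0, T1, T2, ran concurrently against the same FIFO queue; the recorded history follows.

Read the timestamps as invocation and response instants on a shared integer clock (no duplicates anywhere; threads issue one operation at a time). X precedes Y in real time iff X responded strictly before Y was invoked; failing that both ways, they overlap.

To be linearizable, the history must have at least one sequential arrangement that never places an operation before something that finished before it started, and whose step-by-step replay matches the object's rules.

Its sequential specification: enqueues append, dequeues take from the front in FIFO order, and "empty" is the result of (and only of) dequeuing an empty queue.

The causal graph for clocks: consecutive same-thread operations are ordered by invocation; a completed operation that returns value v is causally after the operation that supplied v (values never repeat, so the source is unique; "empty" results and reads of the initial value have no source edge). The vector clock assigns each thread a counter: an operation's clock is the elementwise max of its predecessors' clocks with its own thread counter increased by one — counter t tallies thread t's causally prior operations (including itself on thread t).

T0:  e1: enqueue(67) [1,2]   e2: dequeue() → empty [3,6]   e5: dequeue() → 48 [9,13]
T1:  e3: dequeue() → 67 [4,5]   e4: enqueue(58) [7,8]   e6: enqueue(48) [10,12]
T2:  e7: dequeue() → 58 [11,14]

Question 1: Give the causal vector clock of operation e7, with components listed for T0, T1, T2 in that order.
no predecessors for e1 (invoked 1): T0 increments from zero → (1, 0, 0)
from VC(e1)=(1, 0, 0), e3 (invoked 4) maxes components and bumps T1 → (1, 1, 0)
from VC(e1)=(1, 0, 0), e2 (invoked 3) maxes components and bumps T0 → (2, 0, 0)
from VC(e3)=(1, 1, 0), e4 (invoked 7) maxes components and bumps T1 → (1, 2, 0)
from VC(e4)=(1, 2, 0), e7 (invoked 11) maxes components and bumps T2 → (1, 2, 1)
from VC(e4)=(1, 2, 0), e6 (invoked 10) maxes components and bumps T1 → (1, 3, 0)
from VC(e2)=(2, 0, 0), VC(e6)=(1, 3, 0), e5 (invoked 9) maxes components and bumps T0 → (3, 3, 0)
target: VC(e7) = (1, 2, 1)

(1, 2, 1)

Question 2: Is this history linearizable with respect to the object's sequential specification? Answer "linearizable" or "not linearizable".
a witness: e1, e3, e2, e4, e6, e7, e5
1. e1 enqueue(67), leaving queue <67>
2. e3 dequeue() → 67, leaving queue <>
3. e2 dequeue() → empty, leaving queue <>
4. e4 enqueue(58), leaving queue <58>
5. e6 enqueue(48), leaving queue <58,48>
6. e7 dequeue() → 58, leaving queue <48>
7. e5 dequeue() → 48, leaving queue <>

linearizable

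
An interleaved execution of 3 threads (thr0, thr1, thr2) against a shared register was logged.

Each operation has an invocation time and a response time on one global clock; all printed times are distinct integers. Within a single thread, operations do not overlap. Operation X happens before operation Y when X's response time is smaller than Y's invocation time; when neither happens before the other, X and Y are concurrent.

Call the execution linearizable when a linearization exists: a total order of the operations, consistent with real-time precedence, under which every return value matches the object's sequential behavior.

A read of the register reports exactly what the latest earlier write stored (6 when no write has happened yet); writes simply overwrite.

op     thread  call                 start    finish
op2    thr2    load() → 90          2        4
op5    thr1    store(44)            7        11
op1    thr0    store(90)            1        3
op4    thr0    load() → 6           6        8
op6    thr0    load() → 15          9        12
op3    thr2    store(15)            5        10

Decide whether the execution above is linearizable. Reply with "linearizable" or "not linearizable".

not linearizable

prefix check: 1..7 passes, 1..8 fails once op4's time-8 response joins
checked exhaustively: 2 real-time-consistent orders of 3 completed operations, zero legal register replays
include/drop combinations of the 2 pending operations (op3, op5) were all tried; none helps
take op1, op2, op4 (pending dropped): step 3 already fails, because op4 load() → 6 cannot occur there
take op2, op1, op4 (pending dropped): step 1 already fails, because op2 load() → 90 cannot occur there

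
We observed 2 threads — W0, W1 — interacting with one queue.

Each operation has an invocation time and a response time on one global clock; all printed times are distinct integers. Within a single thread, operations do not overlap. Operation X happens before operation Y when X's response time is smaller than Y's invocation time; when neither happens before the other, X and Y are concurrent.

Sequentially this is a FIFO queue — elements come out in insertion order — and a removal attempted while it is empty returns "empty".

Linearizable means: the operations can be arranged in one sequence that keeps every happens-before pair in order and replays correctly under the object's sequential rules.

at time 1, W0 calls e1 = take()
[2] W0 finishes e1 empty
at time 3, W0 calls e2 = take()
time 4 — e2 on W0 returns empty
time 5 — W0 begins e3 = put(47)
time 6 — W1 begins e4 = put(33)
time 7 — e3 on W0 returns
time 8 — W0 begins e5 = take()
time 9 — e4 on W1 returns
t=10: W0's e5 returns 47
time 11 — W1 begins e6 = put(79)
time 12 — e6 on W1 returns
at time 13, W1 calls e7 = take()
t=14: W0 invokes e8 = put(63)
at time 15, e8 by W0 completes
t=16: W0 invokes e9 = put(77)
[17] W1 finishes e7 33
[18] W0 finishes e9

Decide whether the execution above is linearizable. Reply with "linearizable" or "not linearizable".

linearizable

a witness: e1, e2, e3, e4, e5, e6, e7, e8, e9
step 1: e1 take() → empty — queue <>
step 2: e2 take() → empty — queue <>
step 3: e3 put(47) — queue <47>
step 4: e4 put(33) — queue <47,33>
step 5: e5 take() → 47 — queue <33>
step 6: e6 put(79) — queue <33,79>
step 7: e7 take() → 33 — queue <79>
step 8: e8 put(63) — queue <79,63>
step 9: e9 put(77) — queue <79,63,77>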